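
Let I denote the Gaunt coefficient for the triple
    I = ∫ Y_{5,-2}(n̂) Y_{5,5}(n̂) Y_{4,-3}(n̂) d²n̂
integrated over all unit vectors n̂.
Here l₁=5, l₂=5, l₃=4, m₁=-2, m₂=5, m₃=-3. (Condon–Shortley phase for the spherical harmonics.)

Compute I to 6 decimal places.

0.140629

Rules hold: Σm=0, L=14 even, 0≤4≤10.
N = 11·11·9 = 1089
Δ = 6!·4!·4!/15! = 1/3153150
Racah Σ t=1..5: t=1:−1/69120 t=2:+1/1728 t=3:−1/576 t=4:+1/1728 t=5:−1/69120 = -7/11520
⇒ 3j(5 5 4; 0 0 0)² = 2/143, sgn -1
Racah Σ t=6..6: t=6:+1/103680 = 1/103680
⇒ 3j(5 5 4; -2 5 -3)² = 7/429, sgn -1
4πI² = N·(3j₀)²·(3jₘ)² = 42/169
I = +1·√(0.248521/4π) = 0.14062948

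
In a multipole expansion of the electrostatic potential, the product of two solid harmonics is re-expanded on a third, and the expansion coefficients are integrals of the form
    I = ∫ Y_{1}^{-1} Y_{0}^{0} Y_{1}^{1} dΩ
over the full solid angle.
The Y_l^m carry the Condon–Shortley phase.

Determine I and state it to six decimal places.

Checks pass: Σm=0; 2 even; l₃=1∈[1,1].
(2·1+1)(2·0+1)(2·1+1) = 9
Δ: 0! 2! 0! / 3! → 1/3
sum: t=0:+1/1 = 1/1
3j²(1 0 1; 0 0 0) = Δ·Π!·Σ² = 1/3  (sign -1)
sum: t=0:+1/2 = 1/2
3j²(1 0 1; -1 0 1) = Δ·Π!·Σ² = 1/3  (sign +1)
combine: 4πI² = 9·1/3·1/3 = 1/1
take √, sign -1: I = -0.28209479

-0.282095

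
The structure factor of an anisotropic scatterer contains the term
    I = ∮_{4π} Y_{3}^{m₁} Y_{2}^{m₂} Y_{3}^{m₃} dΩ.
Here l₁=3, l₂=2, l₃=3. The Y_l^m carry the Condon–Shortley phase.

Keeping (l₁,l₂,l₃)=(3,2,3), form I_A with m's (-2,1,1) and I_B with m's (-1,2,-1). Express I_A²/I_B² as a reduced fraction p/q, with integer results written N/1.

5/8

Shared (l₁,l₂,l₃)=(3,2,3): N and (l;000)² cancel in I_A²/I_B².
A: Δ = 2!·4!·2!/9! = 1/3780; Racah Σ t=1..2: t=1:−1/48 t=2:+1/12 = 1/16; ⇒ 3j(3 2 3; -2 1 1)² = 1/28, sgn +1
B: Δ = 2!·4!·2!/9! = 1/3780; Racah Σ t=2..2: t=2:+1/16 = 1/16; ⇒ 3j(3 2 3; -1 2 -1)² = 2/35, sgn +1
I_A²/I_B² = (1/28)/(2/35) = 5/8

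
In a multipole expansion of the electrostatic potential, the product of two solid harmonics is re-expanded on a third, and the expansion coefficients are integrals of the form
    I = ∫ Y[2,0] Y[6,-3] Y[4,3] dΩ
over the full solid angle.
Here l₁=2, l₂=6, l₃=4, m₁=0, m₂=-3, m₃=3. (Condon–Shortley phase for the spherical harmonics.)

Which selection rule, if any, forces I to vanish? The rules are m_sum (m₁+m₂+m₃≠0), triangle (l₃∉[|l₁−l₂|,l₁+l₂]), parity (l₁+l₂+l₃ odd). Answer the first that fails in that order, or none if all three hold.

Σmᵢ = 0  ✓
l₃∈[|l₁−l₂|,l₁+l₂]=[4,8], have l₃=4  ✓
Σlᵢ = 12 ⇒ even  ✓

none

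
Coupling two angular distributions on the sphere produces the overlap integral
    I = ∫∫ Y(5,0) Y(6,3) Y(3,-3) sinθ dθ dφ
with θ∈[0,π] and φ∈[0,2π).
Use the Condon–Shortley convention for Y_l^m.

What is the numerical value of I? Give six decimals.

Rules hold: Σm=0, L=14 even, 1≤3≤11.
N = 11·13·7 = 1001
Δ = 8!·2!·4!/15! = 1/675675
Racah Σ t=3..5: t=3:−1/8640 t=4:+1/2304 t=5:−1/8640 = 7/34560
⇒ 3j(5 6 3; 0 0 0)² = 7/429, sgn -1
Racah Σ t=5..5: t=5:−1/34560 = -1/34560
⇒ 3j(5 6 3; 0 3 -3)² = 4/143, sgn -1
4πI² = N·(3j₀)²·(3jₘ)² = 196/429
I = +1·√(0.456876/4π) = 0.19067531

0.190675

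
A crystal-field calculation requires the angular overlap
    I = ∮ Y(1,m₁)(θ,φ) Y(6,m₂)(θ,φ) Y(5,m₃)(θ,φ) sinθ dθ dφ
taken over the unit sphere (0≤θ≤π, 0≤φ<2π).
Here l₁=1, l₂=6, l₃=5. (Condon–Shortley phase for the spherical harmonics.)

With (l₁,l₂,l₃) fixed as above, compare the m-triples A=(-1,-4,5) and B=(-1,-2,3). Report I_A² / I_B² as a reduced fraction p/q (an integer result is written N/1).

Same 1,6,5: normalisation and zero-m 3j drop out of the ratio.
A: Δ: 2! 0! 10! / 13! → 1/858; sum: t=2:+1/7257600 = 1/7257600; 3j²(1 6 5; -1 -4 5) = Δ·Π!·Σ² = 1/858  (sign +1)
B: Δ: 2! 0! 10! / 13! → 1/858; sum: t=2:+1/161280 = 1/161280; 3j²(1 6 5; -1 -2 3) = Δ·Π!·Σ² = 1/143  (sign +1)
I_A²/I_B² = (1/858)/(1/143) = 1/6

1/6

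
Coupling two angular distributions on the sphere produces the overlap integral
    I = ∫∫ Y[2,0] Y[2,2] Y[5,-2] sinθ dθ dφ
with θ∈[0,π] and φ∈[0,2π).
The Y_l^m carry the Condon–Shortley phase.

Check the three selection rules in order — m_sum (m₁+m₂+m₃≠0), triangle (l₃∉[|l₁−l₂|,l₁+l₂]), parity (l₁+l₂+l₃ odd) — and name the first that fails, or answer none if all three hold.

triangle

Σmᵢ = 0  ✓
l₃∈[|l₁−l₂|,l₁+l₂]=[0,4], have l₃=5  ✗
Σlᵢ = 9 ⇒ odd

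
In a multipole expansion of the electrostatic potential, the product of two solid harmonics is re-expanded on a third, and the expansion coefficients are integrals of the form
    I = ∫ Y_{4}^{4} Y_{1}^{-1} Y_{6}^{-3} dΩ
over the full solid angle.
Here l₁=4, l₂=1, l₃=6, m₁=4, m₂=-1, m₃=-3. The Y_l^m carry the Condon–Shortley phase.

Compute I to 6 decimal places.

0.000000

triangle: need 3≤l₃≤5, have 6; I=0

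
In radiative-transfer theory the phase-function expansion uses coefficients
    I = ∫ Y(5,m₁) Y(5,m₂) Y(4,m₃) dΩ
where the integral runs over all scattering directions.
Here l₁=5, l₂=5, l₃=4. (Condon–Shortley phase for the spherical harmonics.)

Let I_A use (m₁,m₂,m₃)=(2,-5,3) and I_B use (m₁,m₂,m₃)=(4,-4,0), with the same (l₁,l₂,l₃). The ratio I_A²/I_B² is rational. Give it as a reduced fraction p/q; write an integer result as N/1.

l's match ⇒ only the (l;m) 3-j factors differ between A and B.
A: triangle coeff Δ(5,5,4) = 1/3153150; Σ_t [0,0]: t=0:+1/103680 = 1/103680; (3j)²=7/429 [(5 5 4; 2 -5 3)], sign=-1
B: triangle coeff Δ(5,5,4) = 1/3153150; Σ_t [0,1]: t=0:+1/25920 t=1:−1/69120 = 1/41472; (3j)²=2/143 [(5 5 4; 4 -4 0)], sign=+1
I_A²/I_B² = (7/429)/(2/143) = 7/6

7/6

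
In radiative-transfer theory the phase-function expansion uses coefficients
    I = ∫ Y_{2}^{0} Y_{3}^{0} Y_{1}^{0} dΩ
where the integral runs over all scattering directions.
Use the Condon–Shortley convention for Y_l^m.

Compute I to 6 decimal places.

Checks pass: Σm=0; 6 even; l₃=1∈[1,5].
(2·2+1)(2·3+1)(2·1+1) = 105
Δ: 4! 0! 2! / 7! → 1/105
sum: t=2:+1/4 = 1/4
3j²(2 3 1; 0 0 0) = Δ·Π!·Σ² = 3/35  (sign -1)
(m-triple is (0,0,0) — same symbol as above.)
combine: 4πI² = 105·3/35·3/35 = 27/35
take √, sign +1: I = 0.24776670

0.247767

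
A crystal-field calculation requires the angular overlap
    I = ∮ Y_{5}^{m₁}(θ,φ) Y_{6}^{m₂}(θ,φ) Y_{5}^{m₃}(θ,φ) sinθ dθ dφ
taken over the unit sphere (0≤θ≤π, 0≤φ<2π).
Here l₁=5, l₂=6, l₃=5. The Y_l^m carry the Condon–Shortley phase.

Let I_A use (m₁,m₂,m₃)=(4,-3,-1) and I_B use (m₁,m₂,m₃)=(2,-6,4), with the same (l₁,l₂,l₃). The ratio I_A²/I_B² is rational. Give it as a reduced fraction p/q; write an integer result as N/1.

l's match ⇒ only the (l;m) 3-j factors differ between A and B.
A: triangle coeff Δ(5,6,5) = 1/28588560; Σ_t [0,1]: t=0:+1/155520 t=1:−1/138240 = -1/1244160; (3j)²=3/9724 [(5 6 5; 4 -3 -1)], sign=-1
B: triangle coeff Δ(5,6,5) = 1/28588560; Σ_t [0,0]: t=0:+1/3110400 = 1/3110400; (3j)²=21/1105 [(5 6 5; 2 -6 4)], sign=-1
I_A²/I_B² = (3/9724)/(21/1105) = 5/308

5/308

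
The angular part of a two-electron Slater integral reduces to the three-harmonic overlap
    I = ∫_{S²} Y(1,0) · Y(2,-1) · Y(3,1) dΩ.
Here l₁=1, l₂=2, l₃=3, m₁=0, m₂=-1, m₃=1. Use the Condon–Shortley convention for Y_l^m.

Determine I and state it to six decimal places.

Rules hold: Σm=0, L=6 even, 1≤3≤3.
N = 3·5·7 = 105
Δ = 0!·2!·4!/7! = 1/105
Racah Σ t=0..0: t=0:+1/4 = 1/4
⇒ 3j(1 2 3; 0 0 0)² = 3/35, sgn -1
Racah Σ t=0..0: t=0:+1/6 = 1/6
⇒ 3j(1 2 3; 0 -1 1)² = 8/105, sgn +1
4πI² = N·(3j₀)²·(3jₘ)² = 24/35
I = -1·√(0.685714/4π) = -0.23359668

-0.233597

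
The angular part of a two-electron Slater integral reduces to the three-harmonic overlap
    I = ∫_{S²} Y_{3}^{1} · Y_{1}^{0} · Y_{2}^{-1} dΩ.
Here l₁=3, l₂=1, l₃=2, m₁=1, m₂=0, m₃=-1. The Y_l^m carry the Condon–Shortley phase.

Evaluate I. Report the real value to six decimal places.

-0.233597

m-sum 0 ✓  L=6 even ✓  2≤2≤4 ✓
Π(2lᵢ+1) = 7×3×5 = 105
triangle coeff Δ(3,1,2) = 1/105
Σ_t [1,1]: t=1:−1/4 = -1/4
(3j)²=3/35 [(3 1 2; 0 0 0)], sign=-1
Σ_t [1,1]: t=1:−1/6 = -1/6
(3j)²=8/105 [(3 1 2; 1 0 -1)], sign=+1
⇒ 4πI² = 24/35
I = (-1)√(24/35/(4π)) = -0.23359668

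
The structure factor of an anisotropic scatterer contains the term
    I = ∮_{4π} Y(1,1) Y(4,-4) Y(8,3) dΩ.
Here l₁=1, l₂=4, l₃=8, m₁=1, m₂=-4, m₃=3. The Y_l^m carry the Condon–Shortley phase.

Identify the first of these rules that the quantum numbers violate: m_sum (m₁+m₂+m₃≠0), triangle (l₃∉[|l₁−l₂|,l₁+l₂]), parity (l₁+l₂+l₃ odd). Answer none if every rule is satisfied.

Σmᵢ = 0  ✓
l₃∈[|l₁−l₂|,l₁+l₂]=[3,5], have l₃=8  ✗
Σlᵢ = 13 ⇒ odd

triangle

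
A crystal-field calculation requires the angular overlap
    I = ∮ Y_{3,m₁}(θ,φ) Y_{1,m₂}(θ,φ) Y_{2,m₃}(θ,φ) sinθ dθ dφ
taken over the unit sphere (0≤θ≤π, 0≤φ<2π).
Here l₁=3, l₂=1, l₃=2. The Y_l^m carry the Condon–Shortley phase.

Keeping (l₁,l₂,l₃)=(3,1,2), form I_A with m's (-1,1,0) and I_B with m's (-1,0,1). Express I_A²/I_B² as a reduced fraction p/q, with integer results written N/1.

3/4

Same 3,1,2: normalisation and zero-m 3j drop out of the ratio.
A: Δ: 2! 4! 0! / 7! → 1/105; sum: t=2:+1/8 = 1/8; 3j²(3 1 2; -1 1 0) = Δ·Π!·Σ² = 2/35  (sign +1)
B: Δ: 2! 4! 0! / 7! → 1/105; sum: t=1:−1/6 = -1/6; 3j²(3 1 2; -1 0 1) = Δ·Π!·Σ² = 8/105  (sign +1)
I_A²/I_B² = (2/35)/(8/105) = 3/4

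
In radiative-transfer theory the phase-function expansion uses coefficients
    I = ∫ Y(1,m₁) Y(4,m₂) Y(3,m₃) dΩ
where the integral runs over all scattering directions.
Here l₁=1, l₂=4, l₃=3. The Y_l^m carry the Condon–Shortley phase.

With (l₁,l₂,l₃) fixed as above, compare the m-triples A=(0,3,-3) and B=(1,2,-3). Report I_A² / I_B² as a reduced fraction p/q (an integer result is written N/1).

Same 1,4,3: normalisation and zero-m 3j drop out of the ratio.
A: Δ: 2! 0! 6! / 9! → 1/252; sum: t=1:−1/720 = -1/720; 3j²(1 4 3; 0 3 -3) = Δ·Π!·Σ² = 1/36  (sign -1)
B: Δ: 2! 0! 6! / 9! → 1/252; sum: t=0:+1/1440 = 1/1440; 3j²(1 4 3; 1 2 -3) = Δ·Π!·Σ² = 1/252  (sign +1)
I_A²/I_B² = (1/36)/(1/252) = 7/1

7/1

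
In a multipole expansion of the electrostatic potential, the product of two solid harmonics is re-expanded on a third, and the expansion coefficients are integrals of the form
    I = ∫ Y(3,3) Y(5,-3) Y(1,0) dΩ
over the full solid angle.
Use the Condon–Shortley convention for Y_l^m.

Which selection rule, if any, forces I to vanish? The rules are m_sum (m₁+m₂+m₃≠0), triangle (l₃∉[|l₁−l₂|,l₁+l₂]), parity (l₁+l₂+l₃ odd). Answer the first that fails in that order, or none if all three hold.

triangle

Σmᵢ = 0  ✓
l₃∈[|l₁−l₂|,l₁+l₂]=[2,8], have l₃=1  ✗
Σlᵢ = 9 ⇒ odd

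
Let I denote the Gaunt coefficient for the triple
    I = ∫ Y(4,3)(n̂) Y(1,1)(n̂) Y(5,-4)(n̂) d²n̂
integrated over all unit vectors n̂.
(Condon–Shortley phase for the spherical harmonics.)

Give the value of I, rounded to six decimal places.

0.294638

m-sum 0 ✓  L=10 even ✓  3≤5≤5 ✓
Π(2lᵢ+1) = 9×3×11 = 297
triangle coeff Δ(4,1,5) = 1/495
Σ_t [0,0]: t=0:+1/576 = 1/576
(3j)²=5/99 [(4 1 5; 0 0 0)], sign=-1
Σ_t [0,0]: t=0:+1/10080 = 1/10080
(3j)²=4/55 [(4 1 5; 3 1 -4)], sign=-1
⇒ 4πI² = 12/11
I = (+1)√(12/11/(4π)) = 0.29463840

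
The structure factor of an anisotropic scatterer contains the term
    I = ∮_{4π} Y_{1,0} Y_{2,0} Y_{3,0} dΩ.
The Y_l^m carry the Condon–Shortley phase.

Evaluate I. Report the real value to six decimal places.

Rules hold: Σm=0, L=6 even, 1≤3≤3.
N = 3·5·7 = 105
Δ = 0!·2!·4!/7! = 1/105
Racah Σ t=0..0: t=0:+1/4 = 1/4
⇒ 3j(1 2 3; 0 0 0)² = 3/35, sgn -1
(m-triple is (0,0,0) — same symbol as above.)
4πI² = N·(3j₀)²·(3jₘ)² = 27/35
I = +1·√(0.771429/4π) = 0.24776670

0.247767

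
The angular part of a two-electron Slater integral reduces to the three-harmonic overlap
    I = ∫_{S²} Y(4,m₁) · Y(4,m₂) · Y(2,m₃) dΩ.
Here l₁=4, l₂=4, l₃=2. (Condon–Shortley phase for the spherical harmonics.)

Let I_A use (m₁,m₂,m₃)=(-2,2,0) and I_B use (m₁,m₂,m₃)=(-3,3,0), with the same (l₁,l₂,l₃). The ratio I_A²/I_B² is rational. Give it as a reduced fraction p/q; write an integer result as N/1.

64/49

Same 4,4,2: normalisation and zero-m 3j drop out of the ratio.
A: Δ: 6! 2! 2! / 11! → 1/13860; sum: t=4:+1/192 t=5:−1/120 t=6:+1/2880 = -1/360; 3j²(4 4 2; -2 2 0) = Δ·Π!·Σ² = 16/3465  (sign -1)
B: Δ: 6! 2! 2! / 11! → 1/13860; sum: t=5:−1/480 t=6:+1/720 = -1/1440; 3j²(4 4 2; -3 3 0) = Δ·Π!·Σ² = 7/1980  (sign -1)
I_A²/I_B² = (16/3465)/(7/1980) = 64/49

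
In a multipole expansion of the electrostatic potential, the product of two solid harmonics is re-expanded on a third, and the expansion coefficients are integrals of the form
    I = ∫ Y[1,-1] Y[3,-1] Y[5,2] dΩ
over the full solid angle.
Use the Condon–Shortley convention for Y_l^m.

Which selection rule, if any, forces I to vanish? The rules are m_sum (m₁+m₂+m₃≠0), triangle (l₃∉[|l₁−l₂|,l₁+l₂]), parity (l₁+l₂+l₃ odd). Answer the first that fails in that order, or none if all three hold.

m₁+m₂+m₃ = -1 − 1 + 2 = 0  ✓
triangle: |1−3|=2 ≤ l₃=5 ≤ 1+3=4  ✗
parity: l₁+l₂+l₃ = 9 is odd

triangle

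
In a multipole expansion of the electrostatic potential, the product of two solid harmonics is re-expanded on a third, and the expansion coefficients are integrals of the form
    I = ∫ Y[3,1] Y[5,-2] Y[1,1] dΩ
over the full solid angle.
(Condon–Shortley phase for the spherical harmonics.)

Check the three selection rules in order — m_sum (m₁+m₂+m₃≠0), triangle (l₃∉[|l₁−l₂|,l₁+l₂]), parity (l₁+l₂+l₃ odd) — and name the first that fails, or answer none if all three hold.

azimuthal sum: 1 − 2 + 1 = 0  ✓
2 ≤ 1 ≤ 8 (triangle on l)  ✗
L = 3 + 5 + 1 = 9 (odd)

triangle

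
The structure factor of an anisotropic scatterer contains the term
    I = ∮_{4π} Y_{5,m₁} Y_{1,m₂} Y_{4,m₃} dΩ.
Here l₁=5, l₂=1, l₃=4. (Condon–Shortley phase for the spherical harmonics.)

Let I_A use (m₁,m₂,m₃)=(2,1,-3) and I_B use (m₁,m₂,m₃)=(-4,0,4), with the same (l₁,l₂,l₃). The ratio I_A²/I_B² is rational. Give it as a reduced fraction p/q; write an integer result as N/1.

Shared (l₁,l₂,l₃)=(5,1,4): N and (l;000)² cancel in I_A²/I_B².
A: Δ = 2!·8!·0!/11! = 1/495; Racah Σ t=2..2: t=2:+1/10080 = 1/10080; ⇒ 3j(5 1 4; 2 1 -3)² = 1/165, sgn -1
B: Δ = 2!·8!·0!/11! = 1/495; Racah Σ t=1..1: t=1:−1/40320 = -1/40320; ⇒ 3j(5 1 4; -4 0 4)² = 1/55, sgn -1
I_A²/I_B² = (1/165)/(1/55) = 1/3

1/3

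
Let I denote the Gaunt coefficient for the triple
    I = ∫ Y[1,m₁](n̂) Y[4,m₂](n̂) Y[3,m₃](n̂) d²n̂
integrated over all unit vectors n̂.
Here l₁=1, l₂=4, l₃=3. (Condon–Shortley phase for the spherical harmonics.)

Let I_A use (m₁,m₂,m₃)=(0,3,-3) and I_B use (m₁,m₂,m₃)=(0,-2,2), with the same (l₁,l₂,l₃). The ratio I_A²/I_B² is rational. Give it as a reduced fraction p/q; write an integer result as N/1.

7/12

Shared (l₁,l₂,l₃)=(1,4,3): N and (l;000)² cancel in I_A²/I_B².
A: Δ = 2!·0!·6!/9! = 1/252; Racah Σ t=1..1: t=1:−1/720 = -1/720; ⇒ 3j(1 4 3; 0 3 -3)² = 1/36, sgn -1
B: Δ = 2!·0!·6!/9! = 1/252; Racah Σ t=1..1: t=1:−1/120 = -1/120; ⇒ 3j(1 4 3; 0 -2 2)² = 1/21, sgn +1
I_A²/I_B² = (1/36)/(1/21) = 7/12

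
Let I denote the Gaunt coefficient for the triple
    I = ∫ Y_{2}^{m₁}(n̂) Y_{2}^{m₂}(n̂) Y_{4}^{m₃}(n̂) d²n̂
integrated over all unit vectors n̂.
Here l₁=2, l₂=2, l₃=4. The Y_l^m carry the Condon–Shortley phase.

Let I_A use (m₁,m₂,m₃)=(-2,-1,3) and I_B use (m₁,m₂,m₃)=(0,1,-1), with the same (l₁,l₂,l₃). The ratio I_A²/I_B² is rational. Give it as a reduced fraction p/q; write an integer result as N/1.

7/6

Shared (l₁,l₂,l₃)=(2,2,4): N and (l;000)² cancel in I_A²/I_B².
A: Δ = 0!·4!·4!/9! = 1/630; Racah Σ t=0..0: t=0:+1/144 = 1/144; ⇒ 3j(2 2 4; -2 -1 3)² = 1/18, sgn -1
B: Δ = 0!·4!·4!/9! = 1/630; Racah Σ t=0..0: t=0:+1/24 = 1/24; ⇒ 3j(2 2 4; 0 1 -1)² = 1/21, sgn -1
I_A²/I_B² = (1/18)/(1/21) = 7/6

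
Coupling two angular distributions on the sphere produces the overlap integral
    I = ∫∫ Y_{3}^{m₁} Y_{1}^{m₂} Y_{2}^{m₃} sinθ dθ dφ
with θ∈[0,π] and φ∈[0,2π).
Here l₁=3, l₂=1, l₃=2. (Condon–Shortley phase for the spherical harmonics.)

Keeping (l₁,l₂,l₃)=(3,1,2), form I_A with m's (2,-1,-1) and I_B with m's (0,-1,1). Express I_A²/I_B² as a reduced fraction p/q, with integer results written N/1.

10/3

Shared (l₁,l₂,l₃)=(3,1,2): N and (l;000)² cancel in I_A²/I_B².
A: Δ = 2!·4!·0!/7! = 1/105; Racah Σ t=0..0: t=0:+1/12 = 1/12; ⇒ 3j(3 1 2; 2 -1 -1)² = 2/21, sgn -1
B: Δ = 2!·4!·0!/7! = 1/105; Racah Σ t=0..0: t=0:+1/12 = 1/12; ⇒ 3j(3 1 2; 0 -1 1)² = 1/35, sgn -1
I_A²/I_B² = (2/21)/(1/35) = 10/3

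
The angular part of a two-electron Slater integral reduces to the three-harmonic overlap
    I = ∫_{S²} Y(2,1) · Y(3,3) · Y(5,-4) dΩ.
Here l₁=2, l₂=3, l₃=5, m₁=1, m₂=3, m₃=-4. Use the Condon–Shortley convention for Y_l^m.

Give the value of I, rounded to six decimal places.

Checks pass: Σm=0; 10 even; l₃=5∈[1,5].
(2·2+1)(2·3+1)(2·5+1) = 385
Δ: 0! 4! 6! / 11! → 1/2310
sum: t=0:+1/144 = 1/144
3j²(2 3 5; 0 0 0) = Δ·Π!·Σ² = 10/231  (sign -1)
sum: t=0:+1/4320 = 1/4320
3j²(2 3 5; 1 3 -4) = Δ·Π!·Σ² = 2/55  (sign -1)
combine: 4πI² = 385·10/231·2/55 = 20/33
take √, sign +1: I = 0.21961050

0.219610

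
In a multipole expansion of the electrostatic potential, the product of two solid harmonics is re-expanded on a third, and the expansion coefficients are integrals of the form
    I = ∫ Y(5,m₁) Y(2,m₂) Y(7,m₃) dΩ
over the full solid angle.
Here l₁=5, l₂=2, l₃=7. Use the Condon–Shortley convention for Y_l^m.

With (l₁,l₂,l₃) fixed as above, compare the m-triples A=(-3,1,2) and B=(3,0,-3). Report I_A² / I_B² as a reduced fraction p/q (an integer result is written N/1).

1/3

l's match ⇒ only the (l;m) 3-j factors differ between A and B.
A: triangle coeff Δ(5,2,7) = 1/15015; Σ_t [0,0]: t=0:+1/483840 = 1/483840; (3j)²=6/1001 [(5 2 7; -3 1 2)], sign=-1
B: triangle coeff Δ(5,2,7) = 1/15015; Σ_t [0,0]: t=0:+1/322560 = 1/322560; (3j)²=18/1001 [(5 2 7; 3 0 -3)], sign=+1
I_A²/I_B² = (6/1001)/(18/1001) = 1/3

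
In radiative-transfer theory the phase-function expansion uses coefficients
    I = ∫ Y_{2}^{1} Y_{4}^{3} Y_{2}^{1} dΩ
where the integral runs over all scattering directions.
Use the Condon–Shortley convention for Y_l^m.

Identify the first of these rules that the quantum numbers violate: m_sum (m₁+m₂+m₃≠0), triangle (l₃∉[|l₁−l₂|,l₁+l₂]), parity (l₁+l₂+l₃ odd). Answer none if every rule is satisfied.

m₁+m₂+m₃ = 1 + 3 + 1 = 5  ✗
triangle: |2−4|=2 ≤ l₃=2 ≤ 2+4=6
parity: l₁+l₂+l₃ = 8 is even

m_sum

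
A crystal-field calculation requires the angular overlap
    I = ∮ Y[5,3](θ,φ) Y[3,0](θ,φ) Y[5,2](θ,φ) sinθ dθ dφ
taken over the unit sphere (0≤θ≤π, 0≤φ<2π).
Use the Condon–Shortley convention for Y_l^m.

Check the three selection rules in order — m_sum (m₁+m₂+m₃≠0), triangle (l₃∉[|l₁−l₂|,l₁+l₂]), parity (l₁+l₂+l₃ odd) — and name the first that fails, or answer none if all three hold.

azimuthal sum: 3 + 0 + 2 = 5  ✗
2 ≤ 5 ≤ 8 (triangle on l)
L = 5 + 3 + 5 = 13 (odd)

m_sum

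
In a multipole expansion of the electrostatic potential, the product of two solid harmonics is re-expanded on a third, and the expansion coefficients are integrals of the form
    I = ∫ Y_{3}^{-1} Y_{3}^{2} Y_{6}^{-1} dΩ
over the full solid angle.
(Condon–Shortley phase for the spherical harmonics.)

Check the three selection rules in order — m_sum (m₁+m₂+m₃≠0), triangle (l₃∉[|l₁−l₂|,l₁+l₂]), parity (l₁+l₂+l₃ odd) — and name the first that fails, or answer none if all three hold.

none

Σmᵢ = 0  ✓
l₃∈[|l₁−l₂|,l₁+l₂]=[0,6], have l₃=6  ✓
Σlᵢ = 12 ⇒ even  ✓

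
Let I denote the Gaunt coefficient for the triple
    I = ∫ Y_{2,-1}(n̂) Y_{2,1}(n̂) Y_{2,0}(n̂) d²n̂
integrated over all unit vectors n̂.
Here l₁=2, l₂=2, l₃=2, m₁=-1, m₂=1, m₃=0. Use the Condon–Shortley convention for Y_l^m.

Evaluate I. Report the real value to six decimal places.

-0.090112

Rules hold: Σm=0, L=6 even, 0≤2≤4.
N = 5·5·5 = 125
Δ = 2!·2!·2!/7! = 1/630
Racah Σ t=0..2: t=0:+1/8 t=1:−1/1 t=2:+1/8 = -3/4
⇒ 3j(2 2 2; 0 0 0)² = 2/35, sgn -1
Racah Σ t=1..2: t=1:−1/4 t=2:+1/2 = 1/4
⇒ 3j(2 2 2; -1 1 0)² = 1/70, sgn +1
4πI² = N·(3j₀)²·(3jₘ)² = 5/49
I = -1·√(0.102041/4π) = -0.09011188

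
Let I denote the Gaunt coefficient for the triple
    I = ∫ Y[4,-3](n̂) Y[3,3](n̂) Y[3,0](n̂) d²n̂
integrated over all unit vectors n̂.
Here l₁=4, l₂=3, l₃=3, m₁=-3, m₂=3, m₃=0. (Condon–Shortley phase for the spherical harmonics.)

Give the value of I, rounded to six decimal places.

0.203551

m-sum 0 ✓  L=10 even ✓  1≤3≤7 ✓
Π(2lᵢ+1) = 9×7×7 = 441
triangle coeff Δ(4,3,3) = 1/34650
Σ_t [1,3]: t=1:−1/72 t=2:+1/16 t=3:−1/72 = 5/144
(3j)²=2/77 [(4 3 3; 0 0 0)], sign=-1
Σ_t [4,4]: t=4:+1/288 = 1/288
(3j)²=1/22 [(4 3 3; -3 3 0)], sign=-1
⇒ 4πI² = 63/121
I = (+1)√(63/121/(4π)) = 0.20355073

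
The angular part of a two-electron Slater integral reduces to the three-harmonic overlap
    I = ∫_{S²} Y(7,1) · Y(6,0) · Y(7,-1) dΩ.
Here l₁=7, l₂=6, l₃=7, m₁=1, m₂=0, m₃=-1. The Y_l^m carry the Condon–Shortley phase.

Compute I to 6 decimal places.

-0.068814

m-sum 0 ✓  L=20 even ✓  1≤7≤13 ✓
Π(2lᵢ+1) = 15×13×15 = 2925
triangle coeff Δ(7,6,7) = 1/2444321880
Σ_t [0,6]: t=0:+1/2612736000 t=1:−1/20736000 t=2:+1/1658880 t=3:−1/746496 t=4:+1/1658880 t=5:−1/20736000 t=6:+1/2612736000 = -1/4354560
(3j)²=1000/138567 [(7 6 7; 0 0 0)], sign=+1
Σ_t [0,6]: t=0:+1/746496000 t=1:−1/10368000 t=2:+1/1327104 t=3:−1/933120 t=4:+1/3317760 t=5:−1/72576000 t=6:+1/20901888000 = -1/7962624
(3j)²=3125/1108536 [(7 6 7; 1 0 -1)], sign=-1
⇒ 4πI² = 9765625/164109517
I = (-1)√(9765625/164109517/(4π)) = -0.06881422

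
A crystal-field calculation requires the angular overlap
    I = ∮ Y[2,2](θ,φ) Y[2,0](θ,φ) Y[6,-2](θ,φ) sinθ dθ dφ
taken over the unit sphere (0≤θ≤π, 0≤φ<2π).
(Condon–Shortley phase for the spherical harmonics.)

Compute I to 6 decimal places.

triangle: need 0≤l₃≤4, have 6; I=0

0.000000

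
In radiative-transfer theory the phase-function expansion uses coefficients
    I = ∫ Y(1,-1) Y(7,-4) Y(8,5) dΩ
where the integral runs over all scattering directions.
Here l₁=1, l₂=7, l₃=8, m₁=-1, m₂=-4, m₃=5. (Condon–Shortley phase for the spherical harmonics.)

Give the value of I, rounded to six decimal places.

Rules hold: Σm=0, L=16 even, 6≤8≤8.
N = 3·15·17 = 765
Δ = 0!·2!·14!/17! = 1/2040
Racah Σ t=0..0: t=0:+1/25401600 = 1/25401600
⇒ 3j(1 7 8; 0 0 0)² = 8/255, sgn +1
Racah Σ t=0..0: t=0:+1/479001600 = 1/479001600
⇒ 3j(1 7 8; -1 -4 5)² = 13/340, sgn -1
4πI² = N·(3j₀)²·(3jₘ)² = 78/85
I = -1·√(0.917647/4π) = -0.27022959

-0.270230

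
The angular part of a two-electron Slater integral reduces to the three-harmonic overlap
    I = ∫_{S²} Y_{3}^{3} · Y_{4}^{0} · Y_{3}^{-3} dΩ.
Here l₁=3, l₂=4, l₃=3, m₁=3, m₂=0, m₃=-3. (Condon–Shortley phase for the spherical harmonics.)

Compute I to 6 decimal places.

-0.076935

Rules hold: Σm=0, L=10 even, 1≤3≤7.
N = 7·9·7 = 441
Δ = 4!·2!·4!/11! = 1/34650
Racah Σ t=1..3: t=1:−1/72 t=2:+1/16 t=3:−1/72 = 5/144
⇒ 3j(3 4 3; 0 0 0)² = 2/77, sgn -1
Racah Σ t=0..0: t=0:+1/1152 = 1/1152
⇒ 3j(3 4 3; 3 0 -3)² = 1/154, sgn +1
4πI² = N·(3j₀)²·(3jₘ)² = 9/121
I = -1·√(0.0743802/4π) = -0.07693494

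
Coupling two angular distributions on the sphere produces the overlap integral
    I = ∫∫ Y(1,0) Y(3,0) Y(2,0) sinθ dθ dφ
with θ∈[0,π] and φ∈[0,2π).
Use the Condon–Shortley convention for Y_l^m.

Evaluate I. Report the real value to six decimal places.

Checks pass: Σm=0; 6 even; l₃=2∈[2,4].
(2·1+1)(2·3+1)(2·2+1) = 105
Δ: 2! 0! 4! / 7! → 1/105
sum: t=1:−1/4 = -1/4
3j²(1 3 2; 0 0 0) = Δ·Π!·Σ² = 3/35  (sign -1)
(m-triple is (0,0,0) — same symbol as above.)
combine: 4πI² = 105·3/35·3/35 = 27/35
take √, sign +1: I = 0.24776670

0.247767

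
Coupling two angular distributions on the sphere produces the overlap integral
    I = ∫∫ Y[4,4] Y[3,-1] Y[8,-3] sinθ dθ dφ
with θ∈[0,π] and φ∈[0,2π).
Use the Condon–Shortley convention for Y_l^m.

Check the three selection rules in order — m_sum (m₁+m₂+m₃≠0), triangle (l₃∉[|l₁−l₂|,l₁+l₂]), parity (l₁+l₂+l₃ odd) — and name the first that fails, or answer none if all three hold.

azimuthal sum: 4 − 1 − 3 = 0  ✓
1 ≤ 8 ≤ 7 (triangle on l)  ✗
L = 4 + 3 + 8 = 15 (odd)

triangle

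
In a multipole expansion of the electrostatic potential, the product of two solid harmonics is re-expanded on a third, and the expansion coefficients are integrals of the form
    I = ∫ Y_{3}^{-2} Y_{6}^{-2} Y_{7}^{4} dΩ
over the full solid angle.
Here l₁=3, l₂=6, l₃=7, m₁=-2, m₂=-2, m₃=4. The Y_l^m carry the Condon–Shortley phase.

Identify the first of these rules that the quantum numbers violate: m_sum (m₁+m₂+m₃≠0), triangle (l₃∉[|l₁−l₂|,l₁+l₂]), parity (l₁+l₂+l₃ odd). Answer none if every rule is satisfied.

none

azimuthal sum: -2 − 2 + 4 = 0  ✓
3 ≤ 7 ≤ 9 (triangle on l)  ✓
L = 3 + 6 + 7 = 16 (even)  ✓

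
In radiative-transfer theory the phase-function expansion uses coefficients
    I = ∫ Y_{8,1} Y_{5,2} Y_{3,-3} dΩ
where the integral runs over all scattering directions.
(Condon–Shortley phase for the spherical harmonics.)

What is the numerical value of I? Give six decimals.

-0.038479

m-sum 0 ✓  L=16 even ✓  3≤3≤13 ✓
Π(2lᵢ+1) = 17×11×7 = 1309
triangle coeff Δ(8,5,3) = 1/136136
Σ_t [5,5]: t=5:−1/518400 = -1/518400
(3j)²=56/2431 [(8 5 3; 0 0 0)], sign=+1
Σ_t [7,7]: t=7:−1/21772800 = -1/21772800
(3j)²=3/4862 [(8 5 3; 1 2 -3)], sign=-1
⇒ 4πI² = 588/31603
I = (-1)√(588/31603/(4π)) = -0.03847863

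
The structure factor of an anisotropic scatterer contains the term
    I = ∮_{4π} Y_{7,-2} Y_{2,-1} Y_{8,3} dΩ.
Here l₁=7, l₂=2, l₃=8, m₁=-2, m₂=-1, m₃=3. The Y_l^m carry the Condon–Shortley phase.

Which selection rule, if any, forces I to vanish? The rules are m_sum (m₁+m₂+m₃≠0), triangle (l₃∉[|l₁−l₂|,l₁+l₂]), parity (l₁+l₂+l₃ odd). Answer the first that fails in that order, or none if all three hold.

Σmᵢ = 0  ✓
l₃∈[|l₁−l₂|,l₁+l₂]=[5,9], have l₃=8  ✓
Σlᵢ = 17 ⇒ odd  ✗

parity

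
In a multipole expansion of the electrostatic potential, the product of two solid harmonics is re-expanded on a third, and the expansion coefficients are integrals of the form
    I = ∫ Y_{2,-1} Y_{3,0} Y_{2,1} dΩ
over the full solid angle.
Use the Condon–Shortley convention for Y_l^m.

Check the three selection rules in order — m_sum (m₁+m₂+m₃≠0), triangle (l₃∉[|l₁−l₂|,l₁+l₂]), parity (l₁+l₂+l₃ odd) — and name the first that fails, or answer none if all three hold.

parity

Σmᵢ = 0  ✓
l₃∈[|l₁−l₂|,l₁+l₂]=[1,5], have l₃=2  ✓
Σlᵢ = 7 ⇒ odd  ✗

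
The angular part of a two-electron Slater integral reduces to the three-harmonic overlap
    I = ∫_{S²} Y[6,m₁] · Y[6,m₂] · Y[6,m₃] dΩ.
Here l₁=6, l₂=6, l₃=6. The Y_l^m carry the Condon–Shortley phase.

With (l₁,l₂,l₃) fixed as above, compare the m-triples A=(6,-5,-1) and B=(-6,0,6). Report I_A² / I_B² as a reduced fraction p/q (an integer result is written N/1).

7/2

Same 6,6,6: normalisation and zero-m 3j drop out of the ratio.
A: Δ: 6! 6! 6! / 19! → 1/325909584; sum: t=0:+1/62208000 = 1/62208000; 3j²(6 6 6; 6 -5 -1) = Δ·Π!·Σ² = 77/8398  (sign -1)
B: Δ: 6! 6! 6! / 19! → 1/325909584; sum: t=6:+1/373248000 = 1/373248000; 3j²(6 6 6; -6 0 6) = Δ·Π!·Σ² = 11/4199  (sign +1)
I_A²/I_B² = (77/8398)/(11/4199) = 7/2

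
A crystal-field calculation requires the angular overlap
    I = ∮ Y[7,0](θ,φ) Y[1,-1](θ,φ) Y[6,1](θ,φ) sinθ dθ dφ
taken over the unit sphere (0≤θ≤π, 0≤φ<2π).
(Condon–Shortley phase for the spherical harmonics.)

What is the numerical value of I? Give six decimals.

Checks pass: Σm=0; 14 even; l₃=6∈[6,8].
(2·7+1)(2·1+1)(2·6+1) = 585
Δ: 2! 12! 0! / 15! → 1/1365
sum: t=1:−1/518400 = -1/518400
3j²(7 1 6; 0 0 0) = Δ·Π!·Σ² = 7/195  (sign -1)
sum: t=0:+1/1209600 = 1/1209600
3j²(7 1 6; 0 -1 1) = Δ·Π!·Σ² = 1/65  (sign -1)
combine: 4πI² = 585·7/195·1/65 = 21/65
take √, sign +1: I = 0.16034227

0.160342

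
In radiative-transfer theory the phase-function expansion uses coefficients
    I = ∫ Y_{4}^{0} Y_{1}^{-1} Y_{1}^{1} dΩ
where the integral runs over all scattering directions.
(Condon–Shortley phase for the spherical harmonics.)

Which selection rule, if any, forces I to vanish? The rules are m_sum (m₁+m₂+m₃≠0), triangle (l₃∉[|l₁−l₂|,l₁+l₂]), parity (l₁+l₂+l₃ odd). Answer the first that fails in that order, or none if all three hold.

m₁+m₂+m₃ = 0 − 1 + 1 = 0  ✓
triangle: |4−1|=3 ≤ l₃=1 ≤ 4+1=5  ✗
parity: l₁+l₂+l₃ = 6 is even

triangle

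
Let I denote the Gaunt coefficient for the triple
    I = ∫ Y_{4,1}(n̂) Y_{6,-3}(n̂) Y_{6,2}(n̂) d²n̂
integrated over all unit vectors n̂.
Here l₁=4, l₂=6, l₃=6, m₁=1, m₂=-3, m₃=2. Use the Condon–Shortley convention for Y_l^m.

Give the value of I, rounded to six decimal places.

-0.131554

Checks pass: Σm=0; 16 even; l₃=6∈[2,10].
(2·4+1)(2·6+1)(2·6+1) = 1521
Δ: 4! 4! 8! / 17! → 1/15315300
sum: t=0:+1/829440 t=1:−1/25920 t=2:+1/9216 t=3:−1/25920 t=4:+1/829440 = 7/207360
3j²(4 6 6; 0 0 0) = Δ·Π!·Σ² = 28/2431  (sign +1)
sum: t=0:+1/103680 t=1:−1/34560 t=2:+1/120960 t=3:−1/5806080 = -13/1161216
3j²(4 6 6; 1 -3 2) = Δ·Π!·Σ² = 65/5236  (sign -1)
combine: 4πI² = 1521·28/2431·65/5236 = 7605/34969
take √, sign -1: I = -0.13155370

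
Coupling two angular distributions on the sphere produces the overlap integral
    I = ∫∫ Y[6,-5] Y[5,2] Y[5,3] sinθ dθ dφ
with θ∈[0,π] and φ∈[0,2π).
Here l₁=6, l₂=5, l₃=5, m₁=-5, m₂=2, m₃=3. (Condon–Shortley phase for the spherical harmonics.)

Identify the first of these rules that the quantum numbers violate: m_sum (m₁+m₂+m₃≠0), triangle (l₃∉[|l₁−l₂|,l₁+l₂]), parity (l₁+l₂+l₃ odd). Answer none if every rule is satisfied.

Σmᵢ = 0  ✓
l₃∈[|l₁−l₂|,l₁+l₂]=[1,11], have l₃=5  ✓
Σlᵢ = 16 ⇒ even  ✓

none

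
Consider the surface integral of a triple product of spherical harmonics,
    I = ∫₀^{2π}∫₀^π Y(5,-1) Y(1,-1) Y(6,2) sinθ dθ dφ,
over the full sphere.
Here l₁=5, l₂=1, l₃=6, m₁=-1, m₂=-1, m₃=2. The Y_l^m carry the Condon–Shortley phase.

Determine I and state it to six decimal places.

0.216205

Rules hold: Σm=0, L=12 even, 4≤6≤6.
N = 11·3·13 = 429
Δ = 0!·10!·2!/13! = 1/858
Racah Σ t=0..0: t=0:+1/14400 = 1/14400
⇒ 3j(5 1 6; 0 0 0)² = 6/143, sgn +1
Racah Σ t=0..0: t=0:+1/34560 = 1/34560
⇒ 3j(5 1 6; -1 -1 2)² = 14/429, sgn +1
4πI² = N·(3j₀)²·(3jₘ)² = 84/143
I = +1·√(0.587413/4π) = 0.21620548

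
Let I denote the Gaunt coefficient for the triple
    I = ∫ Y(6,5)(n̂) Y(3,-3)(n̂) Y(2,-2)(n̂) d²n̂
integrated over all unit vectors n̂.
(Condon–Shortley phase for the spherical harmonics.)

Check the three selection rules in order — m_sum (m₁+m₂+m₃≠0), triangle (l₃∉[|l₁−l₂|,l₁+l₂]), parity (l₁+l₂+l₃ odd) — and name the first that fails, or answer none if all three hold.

triangle

azimuthal sum: 5 − 3 − 2 = 0  ✓
3 ≤ 2 ≤ 9 (triangle on l)  ✗
L = 6 + 3 + 2 = 11 (odd)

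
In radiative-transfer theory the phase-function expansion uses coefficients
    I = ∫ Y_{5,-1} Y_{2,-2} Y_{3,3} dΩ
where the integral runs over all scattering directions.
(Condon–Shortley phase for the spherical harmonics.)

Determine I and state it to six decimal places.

Rules hold: Σm=0, L=10 even, 3≤3≤7.
N = 11·5·7 = 385
Δ = 4!·6!·0!/11! = 1/2310
Racah Σ t=2..2: t=2:+1/144 = 1/144
⇒ 3j(5 2 3; 0 0 0)² = 10/231, sgn -1
Racah Σ t=0..0: t=0:+1/17280 = 1/17280
⇒ 3j(5 2 3; -1 -2 3)² = 1/2310, sgn +1
4πI² = N·(3j₀)²·(3jₘ)² = 5/693
I = -1·√(0.00721501/4π) = -0.02396147

-0.023961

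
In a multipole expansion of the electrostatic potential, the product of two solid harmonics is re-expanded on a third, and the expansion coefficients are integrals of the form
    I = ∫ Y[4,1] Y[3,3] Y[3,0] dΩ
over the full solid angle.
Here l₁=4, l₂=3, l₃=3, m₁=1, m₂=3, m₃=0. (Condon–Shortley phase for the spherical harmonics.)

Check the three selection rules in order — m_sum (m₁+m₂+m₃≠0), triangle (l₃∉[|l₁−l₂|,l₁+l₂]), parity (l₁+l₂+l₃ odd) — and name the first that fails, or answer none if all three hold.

m_sum

m₁+m₂+m₃ = 1 + 3 + 0 = 4  ✗
triangle: |4−3|=1 ≤ l₃=3 ≤ 4+3=7
parity: l₁+l₂+l₃ = 10 is even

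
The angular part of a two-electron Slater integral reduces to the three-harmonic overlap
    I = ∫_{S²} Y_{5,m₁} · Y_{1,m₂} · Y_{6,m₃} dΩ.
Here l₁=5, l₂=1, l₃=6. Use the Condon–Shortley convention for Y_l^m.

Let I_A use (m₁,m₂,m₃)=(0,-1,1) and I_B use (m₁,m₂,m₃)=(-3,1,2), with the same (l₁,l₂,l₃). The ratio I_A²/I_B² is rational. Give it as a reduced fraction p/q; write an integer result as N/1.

Same 5,1,6: normalisation and zero-m 3j drop out of the ratio.
A: Δ: 0! 10! 2! / 13! → 1/858; sum: t=0:+1/28800 = 1/28800; 3j²(5 1 6; 0 -1 1) = Δ·Π!·Σ² = 7/286  (sign -1)
B: Δ: 0! 10! 2! / 13! → 1/858; sum: t=0:+1/161280 = 1/161280; 3j²(5 1 6; -3 1 2) = Δ·Π!·Σ² = 1/143  (sign +1)
I_A²/I_B² = (7/286)/(1/143) = 7/2

7/2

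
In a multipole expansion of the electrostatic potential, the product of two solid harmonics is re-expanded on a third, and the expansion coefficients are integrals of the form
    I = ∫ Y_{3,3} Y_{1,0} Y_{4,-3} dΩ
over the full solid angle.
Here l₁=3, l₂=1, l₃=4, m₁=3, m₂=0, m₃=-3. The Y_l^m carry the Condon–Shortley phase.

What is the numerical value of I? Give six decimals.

-0.162868

m-sum 0 ✓  L=8 even ✓  2≤4≤4 ✓
Π(2lᵢ+1) = 7×3×9 = 189
triangle coeff Δ(3,1,4) = 1/252
Σ_t [0,0]: t=0:+1/36 = 1/36
(3j)²=4/63 [(3 1 4; 0 0 0)], sign=+1
Σ_t [0,0]: t=0:+1/720 = 1/720
(3j)²=1/36 [(3 1 4; 3 0 -3)], sign=-1
⇒ 4πI² = 1/3
I = (-1)√(1/3/(4π)) = -0.16286750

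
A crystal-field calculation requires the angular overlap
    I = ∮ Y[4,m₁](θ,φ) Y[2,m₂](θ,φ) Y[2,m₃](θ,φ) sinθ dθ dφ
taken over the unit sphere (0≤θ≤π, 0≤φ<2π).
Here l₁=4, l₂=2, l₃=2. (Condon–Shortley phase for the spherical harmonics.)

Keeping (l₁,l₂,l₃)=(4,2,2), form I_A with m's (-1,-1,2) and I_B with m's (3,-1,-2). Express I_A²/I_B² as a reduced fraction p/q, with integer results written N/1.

Shared (l₁,l₂,l₃)=(4,2,2): N and (l;000)² cancel in I_A²/I_B².
A: Δ = 4!·4!·0!/9! = 1/630; Racah Σ t=1..1: t=1:−1/144 = -1/144; ⇒ 3j(4 2 2; -1 -1 2)² = 1/126, sgn -1
B: Δ = 4!·4!·0!/9! = 1/630; Racah Σ t=1..1: t=1:−1/144 = -1/144; ⇒ 3j(4 2 2; 3 -1 -2)² = 1/18, sgn -1
I_A²/I_B² = (1/126)/(1/18) = 1/7

1/7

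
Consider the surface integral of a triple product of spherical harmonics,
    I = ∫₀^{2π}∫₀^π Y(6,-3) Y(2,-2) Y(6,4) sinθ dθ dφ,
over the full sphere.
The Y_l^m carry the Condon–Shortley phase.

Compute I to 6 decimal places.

m-sum = -3 − 2 + 4 = -1 ≠ 0 ⇒ I = 0

0.000000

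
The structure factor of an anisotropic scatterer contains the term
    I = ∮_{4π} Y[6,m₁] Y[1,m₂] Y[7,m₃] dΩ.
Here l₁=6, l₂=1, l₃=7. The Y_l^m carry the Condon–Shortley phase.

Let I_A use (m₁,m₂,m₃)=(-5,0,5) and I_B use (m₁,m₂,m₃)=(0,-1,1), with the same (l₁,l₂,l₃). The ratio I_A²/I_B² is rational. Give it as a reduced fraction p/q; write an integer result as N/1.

6/7

l's match ⇒ only the (l;m) 3-j factors differ between A and B.
A: triangle coeff Δ(6,1,7) = 1/1365; Σ_t [0,0]: t=0:+1/39916800 = 1/39916800; (3j)²=8/455 [(6 1 7; -5 0 5)], sign=+1
B: triangle coeff Δ(6,1,7) = 1/1365; Σ_t [0,0]: t=0:+1/1036800 = 1/1036800; (3j)²=4/195 [(6 1 7; 0 -1 1)], sign=+1
I_A²/I_B² = (8/455)/(4/195) = 6/7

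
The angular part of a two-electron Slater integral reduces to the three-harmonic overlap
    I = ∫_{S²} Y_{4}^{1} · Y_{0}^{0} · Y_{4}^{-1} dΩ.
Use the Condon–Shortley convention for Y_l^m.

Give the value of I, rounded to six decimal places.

Checks pass: Σm=0; 8 even; l₃=4∈[4,4].
(2·4+1)(2·0+1)(2·4+1) = 81
Δ: 0! 8! 0! / 9! → 1/9
sum: t=0:+1/576 = 1/576
3j²(4 0 4; 0 0 0) = Δ·Π!·Σ² = 1/9  (sign +1)
sum: t=0:+1/720 = 1/720
3j²(4 0 4; 1 0 -1) = Δ·Π!·Σ² = 1/9  (sign -1)
combine: 4πI² = 81·1/9·1/9 = 1/1
take √, sign -1: I = -0.28209479

-0.282095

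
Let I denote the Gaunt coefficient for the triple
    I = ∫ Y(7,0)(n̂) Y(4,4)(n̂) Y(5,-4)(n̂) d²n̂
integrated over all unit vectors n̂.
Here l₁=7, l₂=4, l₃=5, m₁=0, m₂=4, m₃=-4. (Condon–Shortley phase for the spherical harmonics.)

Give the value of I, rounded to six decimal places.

-0.041736

Checks pass: Σm=0; 16 even; l₃=5∈[3,11].
(2·7+1)(2·4+1)(2·5+1) = 1485
Δ: 6! 8! 2! / 17! → 1/6126120
sum: t=2:+1/69120 t=3:−1/20736 t=4:+1/69120 = -1/51840
3j²(7 4 5; 0 0 0) = Δ·Π!·Σ² = 280/21879  (sign +1)
sum: t=6:+1/7257600 = 1/7257600
3j²(7 4 5; 0 4 -4) = Δ·Π!·Σ² = 14/12155  (sign -1)
combine: 4πI² = 1485·280/21879·14/12155 = 11760/537251
take √, sign -1: I = -0.04173593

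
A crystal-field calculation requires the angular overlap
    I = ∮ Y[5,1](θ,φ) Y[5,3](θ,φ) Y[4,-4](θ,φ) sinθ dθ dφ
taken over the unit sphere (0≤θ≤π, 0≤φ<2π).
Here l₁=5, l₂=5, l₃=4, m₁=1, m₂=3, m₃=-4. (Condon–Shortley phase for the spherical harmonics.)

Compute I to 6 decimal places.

m-sum 0 ✓  L=14 even ✓  0≤4≤10 ✓
Π(2lᵢ+1) = 11×11×9 = 1089
triangle coeff Δ(5,5,4) = 1/3153150
Σ_t [1,5]: t=1:−1/69120 t=2:+1/1728 t=3:−1/576 t=4:+1/1728 t=5:−1/69120 = -7/11520
(3j)²=2/143 [(5 5 4; 0 0 0)], sign=-1
Σ_t [4,4]: t=4:+1/27648 = 1/27648
(3j)²=10/429 [(5 5 4; 1 3 -4)], sign=+1
⇒ 4πI² = 60/169
I = (-1)√(60/169/(4π)) = -0.16808437

-0.168084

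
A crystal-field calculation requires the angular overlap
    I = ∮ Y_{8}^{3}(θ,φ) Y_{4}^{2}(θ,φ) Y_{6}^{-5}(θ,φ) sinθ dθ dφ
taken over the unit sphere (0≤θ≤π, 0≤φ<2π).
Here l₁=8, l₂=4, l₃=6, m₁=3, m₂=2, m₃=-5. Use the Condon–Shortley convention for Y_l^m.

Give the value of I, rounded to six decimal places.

0.119359

Rules hold: Σm=0, L=18 even, 4≤6≤12.
N = 17·9·13 = 1989
Δ = 6!·10!·2!/19! = 1/23279256
Racah Σ t=2..4: t=2:+1/1658880 t=3:−1/518400 t=4:+1/1658880 = -1/1382400
⇒ 3j(8 4 6; 0 0 0)² = 504/46189, sgn -1
Racah Σ t=4..5: t=4:+1/34836480 t=5:−1/435456000 = 23/870912000
⇒ 3j(8 4 6; 3 2 -5)² = 5819/705432, sgn -1
4πI² = N·(3j₀)²·(3jₘ)² = 14283/79781
I = +1·√(0.179028/4π) = 0.11935897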